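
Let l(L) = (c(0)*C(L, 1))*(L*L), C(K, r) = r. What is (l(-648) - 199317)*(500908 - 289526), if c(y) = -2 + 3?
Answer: 46628121234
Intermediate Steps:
c(y) = 1
l(L) = L² (l(L) = (1*1)*(L*L) = 1*L² = L²)
(l(-648) - 199317)*(500908 - 289526) = ((-648)² - 199317)*(500908 - 289526) = (419904 - 199317)*211382 = 220587*211382 = 46628121234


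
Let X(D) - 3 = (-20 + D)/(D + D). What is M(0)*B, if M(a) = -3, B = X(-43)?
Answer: -963/86 ≈ -11.198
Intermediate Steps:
X(D) = 3 + (-20 + D)/(2*D) (X(D) = 3 + (-20 + D)/(D + D) = 3 + (-20 + D)/((2*D)) = 3 + (-20 + D)*(1/(2*D)) = 3 + (-20 + D)/(2*D))
B = 321/86 (B = 7/2 - 10/(-43) = 7/2 - 10*(-1/43) = 7/2 + 10/43 = 321/86 ≈ 3.7326)
M(0)*B = -3*321/86 = -963/86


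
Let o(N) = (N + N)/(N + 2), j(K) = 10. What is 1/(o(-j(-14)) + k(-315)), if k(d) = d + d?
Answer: -2/1255 ≈ -0.0015936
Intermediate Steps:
k(d) = 2*d
o(N) = 2*N/(2 + N) (o(N) = (2*N)/(2 + N) = 2*N/(2 + N))
1/(o(-j(-14)) + k(-315)) = 1/(2*(-1*10)/(2 - 1*10) + 2*(-315)) = 1/(2*(-10)/(2 - 10) - 630) = 1/(2*(-10)/(-8) - 630) = 1/(2*(-10)*(-1/8) - 630) = 1/(5/2 - 630) = 1/(-1255/2) = -2/1255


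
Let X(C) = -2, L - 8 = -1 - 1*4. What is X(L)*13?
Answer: -26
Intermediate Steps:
L = 3 (L = 8 + (-1 - 1*4) = 8 + (-1 - 4) = 8 - 5 = 3)
X(L)*13 = -2*13 = -26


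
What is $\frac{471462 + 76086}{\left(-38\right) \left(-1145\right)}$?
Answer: $\frac{273774}{21755} \approx 12.584$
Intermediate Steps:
$\frac{471462 + 76086}{\left(-38\right) \left(-1145\right)} = \frac{547548}{43510} = 547548 \cdot \frac{1}{43510} = \frac{273774}{21755}$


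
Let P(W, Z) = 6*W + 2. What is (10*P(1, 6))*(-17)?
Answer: -1360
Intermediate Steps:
P(W, Z) = 2 + 6*W
(10*P(1, 6))*(-17) = (10*(2 + 6*1))*(-17) = (10*(2 + 6))*(-17) = (10*8)*(-17) = 80*(-17) = -1360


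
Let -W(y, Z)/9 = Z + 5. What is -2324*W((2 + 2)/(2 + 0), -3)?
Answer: 41832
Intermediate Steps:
W(y, Z) = -45 - 9*Z (W(y, Z) = -9*(Z + 5) = -9*(5 + Z) = -45 - 9*Z)
-2324*W((2 + 2)/(2 + 0), -3) = -2324*(-45 - 9*(-3)) = -2324*(-45 + 27) = -2324*(-18) = 41832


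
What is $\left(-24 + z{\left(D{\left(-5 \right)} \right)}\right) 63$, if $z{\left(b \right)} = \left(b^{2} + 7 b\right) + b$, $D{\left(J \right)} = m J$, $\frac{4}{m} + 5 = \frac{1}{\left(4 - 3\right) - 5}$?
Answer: $\frac{9256}{7} \approx 1322.3$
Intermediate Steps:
$m = - \frac{16}{21}$ ($m = \frac{4}{-5 + \frac{1}{\left(4 - 3\right) - 5}} = \frac{4}{-5 + \frac{1}{1 - 5}} = \frac{4}{-5 + \frac{1}{-4}} = \frac{4}{-5 - \frac{1}{4}} = \frac{4}{- \frac{21}{4}} = 4 \left(- \frac{4}{21}\right) = - \frac{16}{21} \approx -0.7619$)
$D{\left(J \right)} = - \frac{16 J}{21}$
$z{\left(b \right)} = b^{2} + 8 b$
$\left(-24 + z{\left(D{\left(-5 \right)} \right)}\right) 63 = \left(-24 + \left(- \frac{16}{21}\right) \left(-5\right) \left(8 - - \frac{80}{21}\right)\right) 63 = \left(-24 + \frac{80 \left(8 + \frac{80}{21}\right)}{21}\right) 63 = \left(-24 + \frac{80}{21} \cdot \frac{248}{21}\right) 63 = \left(-24 + \frac{19840}{441}\right) 63 = \frac{9256}{441} \cdot 63 = \frac{9256}{7}$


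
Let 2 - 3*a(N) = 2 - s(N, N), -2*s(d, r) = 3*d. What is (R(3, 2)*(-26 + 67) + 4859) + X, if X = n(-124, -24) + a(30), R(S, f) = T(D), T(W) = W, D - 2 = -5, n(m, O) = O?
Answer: 4697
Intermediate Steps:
s(d, r) = -3*d/2
a(N) = -N/2 (a(N) = ⅔ - (2 - (-3)*N/2)/3 = ⅔ - (2 + 3*N/2)/3 = ⅔ + (-⅔ - N/2) = -N/2)
D = -3 (D = 2 - 5 = -3)
R(S, f) = -3
X = -39 (X = -24 - ½*30 = -24 - 15 = -39)
(R(3, 2)*(-26 + 67) + 4859) + X = (-3*(-26 + 67) + 4859) - 39 = (-3*41 + 4859) - 39 = (-123 + 4859) - 39 = 4736 - 39 = 4697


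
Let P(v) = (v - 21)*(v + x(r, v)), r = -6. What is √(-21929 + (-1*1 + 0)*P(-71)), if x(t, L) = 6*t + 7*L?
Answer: I*√77497 ≈ 278.38*I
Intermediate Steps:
P(v) = (-36 + 8*v)*(-21 + v) (P(v) = (v - 21)*(v + (6*(-6) + 7*v)) = (-21 + v)*(v + (-36 + 7*v)) = (-21 + v)*(-36 + 8*v) = (-36 + 8*v)*(-21 + v))
√(-21929 + (-1*1 + 0)*P(-71)) = √(-21929 + (-1*1 + 0)*(756 - 204*(-71) + 8*(-71)²)) = √(-21929 + (-1 + 0)*(756 + 14484 + 8*5041)) = √(-21929 - (756 + 14484 + 40328)) = √(-21929 - 1*55568) = √(-21929 - 55568) = √(-77497) = I*√77497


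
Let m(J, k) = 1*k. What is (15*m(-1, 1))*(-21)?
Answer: -315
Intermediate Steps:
m(J, k) = k
(15*m(-1, 1))*(-21) = (15*1)*(-21) = 15*(-21) = -315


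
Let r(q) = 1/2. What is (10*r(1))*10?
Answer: 50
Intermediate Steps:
r(q) = 1/2
(10*r(1))*10 = (10*(1/2))*10 = 5*10 = 50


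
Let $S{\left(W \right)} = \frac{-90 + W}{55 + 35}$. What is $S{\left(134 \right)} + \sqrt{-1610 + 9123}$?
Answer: $\frac{22}{45} + \sqrt{7513} \approx 87.167$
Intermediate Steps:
$S{\left(W \right)} = -1 + \frac{W}{90}$ ($S{\left(W \right)} = \frac{-90 + W}{90} = \left(-90 + W\right) \frac{1}{90} = -1 + \frac{W}{90}$)
$S{\left(134 \right)} + \sqrt{-1610 + 9123} = \left(-1 + \frac{1}{90} \cdot 134\right) + \sqrt{-1610 + 9123} = \left(-1 + \frac{67}{45}\right) + \sqrt{7513} = \frac{22}{45} + \sqrt{7513}$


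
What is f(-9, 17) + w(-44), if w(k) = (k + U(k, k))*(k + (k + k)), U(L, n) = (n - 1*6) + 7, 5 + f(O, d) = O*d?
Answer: 11326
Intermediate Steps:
f(O, d) = -5 + O*d
U(L, n) = 1 + n (U(L, n) = (n - 6) + 7 = (-6 + n) + 7 = 1 + n)
w(k) = 3*k*(1 + 2*k) (w(k) = (k + (1 + k))*(k + (k + k)) = (1 + 2*k)*(k + 2*k) = (1 + 2*k)*(3*k) = 3*k*(1 + 2*k))
f(-9, 17) + w(-44) = (-5 - 9*17) + 3*(-44)*(1 + 2*(-44)) = (-5 - 153) + 3*(-44)*(1 - 88) = -158 + 3*(-44)*(-87) = -158 + 11484 = 11326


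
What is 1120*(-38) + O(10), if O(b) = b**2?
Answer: -42460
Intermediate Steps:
1120*(-38) + O(10) = 1120*(-38) + 10**2 = -42560 + 100 = -42460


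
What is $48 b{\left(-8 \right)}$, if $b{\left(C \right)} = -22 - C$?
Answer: $-672$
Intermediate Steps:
$48 b{\left(-8 \right)} = 48 \left(-22 - -8\right) = 48 \left(-22 + 8\right) = 48 \left(-14\right) = -672$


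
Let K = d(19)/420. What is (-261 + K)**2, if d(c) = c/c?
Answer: 12016325161/176400 ≈ 68120.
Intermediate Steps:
d(c) = 1
K = 1/420 ≈ 0.0023810
(-261 + K)**2 = (-261 + 1/420)**2 = (-109619/420)**2 = 12016325161/176400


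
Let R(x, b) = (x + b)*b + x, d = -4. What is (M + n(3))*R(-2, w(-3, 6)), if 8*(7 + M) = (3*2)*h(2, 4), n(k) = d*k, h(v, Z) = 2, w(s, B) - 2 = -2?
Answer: 35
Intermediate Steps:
w(s, B) = 0 (w(s, B) = 2 - 2 = 0)
n(k) = -4*k
R(x, b) = x + b*(b + x) (R(x, b) = (b + x)*b + x = b*(b + x) + x = x + b*(b + x))
M = -11/2 (M = -7 + ((3*2)*2)/8 = -7 + (6*2)/8 = -7 + (⅛)*12 = -7 + 3/2 = -11/2 ≈ -5.5000)
(M + n(3))*R(-2, w(-3, 6)) = (-11/2 - 4*3)*(-2 + 0² + 0*(-2)) = (-11/2 - 12)*(-2 + 0 + 0) = -35/2*(-2) = 35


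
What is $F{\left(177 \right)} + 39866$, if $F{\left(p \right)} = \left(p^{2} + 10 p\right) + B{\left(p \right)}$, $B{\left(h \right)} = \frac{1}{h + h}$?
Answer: $\frac{25829611}{354} \approx 72965.0$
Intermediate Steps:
$B{\left(h \right)} = \frac{1}{2 h}$
$F{\left(p \right)} = p^{2} + \frac{1}{2 p} + 10 p$ ($F{\left(p \right)} = \left(p^{2} + 10 p\right) + \frac{1}{2 p} = p^{2} + \frac{1}{2 p} + 10 p$)
$F{\left(177 \right)} + 39866 = \left(177^{2} + \frac{1}{2 \cdot 177} + 10 \cdot 177\right) + 39866 = \left(31329 + \frac{1}{2} \cdot \frac{1}{177} + 1770\right) + 39866 = \left(31329 + \frac{1}{354} + 1770\right) + 39866 = \frac{11717047}{354} + 39866 = \frac{25829611}{354}$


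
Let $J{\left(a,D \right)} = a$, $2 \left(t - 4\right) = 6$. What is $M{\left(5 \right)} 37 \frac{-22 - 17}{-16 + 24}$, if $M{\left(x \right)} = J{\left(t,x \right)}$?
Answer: $- \frac{10101}{8} \approx -1262.6$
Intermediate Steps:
$t = 7$ ($t = 4 + \frac{1}{2} \cdot 6 = 4 + 3 = 7$)
$M{\left(x \right)} = 7$
$M{\left(5 \right)} 37 \frac{-22 - 17}{-16 + 24} = 7 \cdot 37 \frac{-22 - 17}{-16 + 24} = 259 \left(- \frac{39}{8}\right) = - \frac{10101}{8}$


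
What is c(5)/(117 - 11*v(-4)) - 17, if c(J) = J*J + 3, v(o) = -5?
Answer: -724/43 ≈ -16.837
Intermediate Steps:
c(J) = 3 + J² (c(J) = J² + 3 = 3 + J²)
c(5)/(117 - 11*v(-4)) - 17 = (3 + 5²)/(117 - 11*(-5)) - 17 = (3 + 25)/(117 + 55) - 17 = 28/172 - 17 = 28*(1/172) - 17 = 7/43 - 17 = -724/43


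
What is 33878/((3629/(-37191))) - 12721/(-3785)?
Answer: -4768889937421/13735765 ≈ -3.4719e+5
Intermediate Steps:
33878/((3629/(-37191))) - 12721/(-3785) = 33878/((3629*(-1/37191))) - 12721*(-1/3785) = 33878/(-3629/37191) + 12721/3785 = 33878*(-37191/3629) + 12721/3785 = -1259956698/3629 + 12721/3785 = -4768889937421/13735765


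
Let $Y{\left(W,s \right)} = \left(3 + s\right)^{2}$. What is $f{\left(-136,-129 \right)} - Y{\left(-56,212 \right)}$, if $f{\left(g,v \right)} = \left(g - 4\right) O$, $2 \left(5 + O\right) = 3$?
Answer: $-45735$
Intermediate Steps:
$O = - \frac{7}{2}$ ($O = -5 + \frac{1}{2} \cdot 3 = -5 + \frac{3}{2} = - \frac{7}{2} \approx -3.5$)
$f{\left(g,v \right)} = 14 - \frac{7 g}{2}$ ($f{\left(g,v \right)} = \left(g - 4\right) \left(- \frac{7}{2}\right) = \left(-4 + g\right) \left(- \frac{7}{2}\right) = 14 - \frac{7 g}{2}$)
$f{\left(-136,-129 \right)} - Y{\left(-56,212 \right)} = \left(14 - -476\right) - \left(3 + 212\right)^{2} = \left(14 + 476\right) - 215^{2} = 490 - 46225 = -45735$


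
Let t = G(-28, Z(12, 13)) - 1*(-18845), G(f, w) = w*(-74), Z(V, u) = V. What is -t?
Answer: -17957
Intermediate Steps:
G(f, w) = -74*w
t = 17957 (t = -74*12 - 1*(-18845) = -888 + 18845 = 17957)
-t = -1*17957 = -17957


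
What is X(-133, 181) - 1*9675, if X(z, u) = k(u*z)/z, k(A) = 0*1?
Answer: -9675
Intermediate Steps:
k(A) = 0
X(z, u) = 0 (X(z, u) = 0/z = 0)
X(-133, 181) - 1*9675 = 0 - 1*9675 = 0 - 9675 = -9675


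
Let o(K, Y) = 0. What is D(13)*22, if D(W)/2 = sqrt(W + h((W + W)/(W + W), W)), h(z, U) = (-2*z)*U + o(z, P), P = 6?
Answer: 44*I*sqrt(13) ≈ 158.64*I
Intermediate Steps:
h(z, U) = -2*U*z (h(z, U) = (-2*z)*U + 0 = -2*U*z + 0 = -2*U*z)
D(W) = 2*sqrt(-W) (D(W) = 2*sqrt(W - 2*W*(W + W)/(W + W)) = 2*sqrt(W - 2*W*(2*W)/((2*W))) = 2*sqrt(W - 2*W*(2*W)*(1/(2*W))) = 2*sqrt(W - 2*W*1) = 2*sqrt(W - 2*W) = 2*sqrt(-W))
D(13)*22 = (2*sqrt(-1*13))*22 = (2*sqrt(-13))*22 = (2*(I*sqrt(13)))*22 = (2*I*sqrt(13))*22 = 44*I*sqrt(13)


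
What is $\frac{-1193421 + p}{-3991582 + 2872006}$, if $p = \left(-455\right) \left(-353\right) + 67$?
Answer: $\frac{1032739}{1119576} \approx 0.92244$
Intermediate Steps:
$p = 160682$ ($p = 160615 + 67 = 160682$)
$\frac{-1193421 + p}{-3991582 + 2872006} = \frac{-1193421 + 160682}{-3991582 + 2872006} = - \frac{1032739}{-1119576} = \left(-1032739\right) \left(- \frac{1}{1119576}\right) = \frac{1032739}{1119576}$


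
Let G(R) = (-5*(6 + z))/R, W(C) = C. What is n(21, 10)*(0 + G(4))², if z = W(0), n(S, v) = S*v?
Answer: 23625/2 ≈ 11813.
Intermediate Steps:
z = 0
G(R) = -30/R (G(R) = (-5*(6 + 0))/R = (-5*6)/R = -30/R)
n(21, 10)*(0 + G(4))² = (21*10)*(0 - 30/4)² = 210*(0 - 30*¼)² = 210*(0 - 15/2)² = 210*(-15/2)² = 210*(225/4) = 23625/2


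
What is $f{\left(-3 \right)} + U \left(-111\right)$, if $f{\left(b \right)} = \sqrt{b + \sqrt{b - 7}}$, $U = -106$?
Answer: $11766 + \sqrt{-3 + i \sqrt{10}} \approx 11767.0 + 1.9182 i$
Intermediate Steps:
$f{\left(b \right)} = \sqrt{b + \sqrt{-7 + b}}$
$f{\left(-3 \right)} + U \left(-111\right) = \sqrt{-3 + \sqrt{-7 - 3}} - -11766 = \sqrt{-3 + \sqrt{-10}} + 11766 = \sqrt{-3 + i \sqrt{10}} + 11766 = 11766 + \sqrt{-3 + i \sqrt{10}}$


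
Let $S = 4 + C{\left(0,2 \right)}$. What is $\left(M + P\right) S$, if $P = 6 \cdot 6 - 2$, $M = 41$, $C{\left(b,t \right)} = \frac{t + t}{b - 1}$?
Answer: $0$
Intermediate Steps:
$C{\left(b,t \right)} = \frac{2 t}{-1 + b}$
$P = 34$ ($P = 36 - 2 = 34$)
$S = 0$ ($S = 4 + 2 \cdot 2 \frac{1}{-1 + 0} = 4 + 2 \cdot 2 \frac{1}{-1} = 4 + 2 \cdot 2 \left(-1\right) = 4 - 4 = 0$)
$\left(M + P\right) S = \left(41 + 34\right) 0 = 75 \cdot 0 = 0$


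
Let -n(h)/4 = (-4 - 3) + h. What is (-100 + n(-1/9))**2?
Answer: 414736/81 ≈ 5120.2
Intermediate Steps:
n(h) = 28 - 4*h (n(h) = -4*((-4 - 3) + h) = -4*(-7 + h) = 28 - 4*h)
(-100 + n(-1/9))**2 = (-100 + (28 - (-4)/9))**2 = (-100 + (28 - 4*(-1/9)))**2 = (-100 + (28 + 4/9))**2 = (-100 + 256/9)**2 = (-644/9)**2 = 414736/81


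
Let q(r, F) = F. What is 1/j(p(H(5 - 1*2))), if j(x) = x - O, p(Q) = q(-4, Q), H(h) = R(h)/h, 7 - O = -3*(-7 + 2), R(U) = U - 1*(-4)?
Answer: 3/31 ≈ 0.096774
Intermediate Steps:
R(U) = 4 + U (R(U) = U + 4 = 4 + U)
O = -8 (O = 7 - (-3)*(-7 + 2) = 7 - (-3)*(-5) = 7 - 1*15 = 7 - 15 = -8)
H(h) = (4 + h)/h
p(Q) = Q
j(x) = 8 + x (j(x) = x - 1*(-8) = x + 8 = 8 + x)
1/j(p(H(5 - 1*2))) = 1/(8 + (4 + (5 - 1*2))/(5 - 1*2)) = 1/(8 + (4 + (5 - 2))/(5 - 2)) = 1/(8 + (4 + 3)/3) = 1/(8 + (⅓)*7) = 1/(8 + 7/3) = 1/(31/3) = 3/31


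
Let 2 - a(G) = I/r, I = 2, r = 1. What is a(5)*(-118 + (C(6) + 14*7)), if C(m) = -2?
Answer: 0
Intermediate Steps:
a(G) = 0 (a(G) = 2 - 2/1 = 2 - 2 = 0)
a(5)*(-118 + (C(6) + 14*7)) = 0*(-118 + (-2 + 14*7)) = 0*(-118 + (-2 + 98)) = 0*(-118 + 96) = 0*(-22) = 0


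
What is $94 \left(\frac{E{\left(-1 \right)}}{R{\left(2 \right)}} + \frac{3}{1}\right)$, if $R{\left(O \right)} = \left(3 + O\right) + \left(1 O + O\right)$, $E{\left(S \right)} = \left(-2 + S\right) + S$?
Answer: $\frac{2162}{9} \approx 240.22$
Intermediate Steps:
$E{\left(S \right)} = -2 + 2 S$
$R{\left(O \right)} = 3 + 3 O$ ($R{\left(O \right)} = \left(3 + O\right) + \left(O + O\right) = \left(3 + O\right) + 2 O = 3 + 3 O$)
$94 \left(\frac{E{\left(-1 \right)}}{R{\left(2 \right)}} + \frac{3}{1}\right) = 94 \left(\frac{-2 + 2 \left(-1\right)}{3 + 3 \cdot 2} + \frac{3}{1}\right) = 94 \left(\frac{-2 - 2}{3 + 6} + 3 \cdot 1\right) = 94 \left(- \frac{4}{9} + 3\right) = 94 \cdot \frac{23}{9} = \frac{2162}{9}$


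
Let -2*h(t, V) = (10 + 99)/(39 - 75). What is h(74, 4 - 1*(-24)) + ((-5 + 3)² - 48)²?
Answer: 139501/72 ≈ 1937.5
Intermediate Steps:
h(t, V) = 109/72 (h(t, V) = -(10 + 99)/(2*(39 - 75)) = -109/(2*(-36)) = -109*(-1)/(2*36) = -½*(-109/36) = 109/72)
h(74, 4 - 1*(-24)) + ((-5 + 3)² - 48)² = 109/72 + ((-5 + 3)² - 48)² = 109/72 + ((-2)² - 48)² = 109/72 + (4 - 48)² = 109/72 + (-44)² = 109/72 + 1936 = 139501/72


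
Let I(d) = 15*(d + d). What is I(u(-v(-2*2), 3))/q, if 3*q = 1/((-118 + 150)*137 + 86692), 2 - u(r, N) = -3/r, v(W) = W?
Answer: 22541310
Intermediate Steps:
u(r, N) = 2 + 3/r (u(r, N) = 2 - (-3)/r = 2 + 3/r)
I(d) = 30*d (I(d) = 15*(2*d) = 30*d)
q = 1/273228 (q = 1/(3*((-118 + 150)*137 + 86692)) = 1/(3*(32*137 + 86692)) = 1/(3*(4384 + 86692)) = (⅓)/91076 = (⅓)*(1/91076) = 1/273228 ≈ 3.6599e-6)
I(u(-v(-2*2), 3))/q = (30*(2 + 3/((-(-2)*2))))/(1/273228) = (30*(2 + 3/((-1*(-4)))))*273228 = (30*(2 + 3/4))*273228 = (30*(2 + 3*(¼)))*273228 = (30*(2 + ¾))*273228 = (30*(11/4))*273228 = (165/2)*273228 = 22541310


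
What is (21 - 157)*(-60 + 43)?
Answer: 2312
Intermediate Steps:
(21 - 157)*(-60 + 43) = -136*(-17) = 2312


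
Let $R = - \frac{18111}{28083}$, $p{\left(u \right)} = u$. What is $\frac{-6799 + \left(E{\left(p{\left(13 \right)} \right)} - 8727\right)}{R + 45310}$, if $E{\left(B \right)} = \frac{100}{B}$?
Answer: $- \frac{629489806}{1837943783} \approx -0.3425$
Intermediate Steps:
$R = - \frac{6037}{9361}$ ($R = \left(-18111\right) \frac{1}{28083} = - \frac{6037}{9361} \approx -0.64491$)
$\frac{-6799 + \left(E{\left(p{\left(13 \right)} \right)} - 8727\right)}{R + 45310} = \frac{-6799 + \left(\frac{100}{13} - 8727\right)}{- \frac{6037}{9361} + 45310} = \frac{-6799 + \left(100 \cdot \frac{1}{13} - 8727\right)}{\frac{424140873}{9361}} = \left(-6799 + \left(\frac{100}{13} - 8727\right)\right) \frac{9361}{424140873} = \left(-6799 - \frac{113351}{13}\right) \frac{9361}{424140873} = \left(- \frac{201738}{13}\right) \frac{9361}{424140873} = - \frac{629489806}{1837943783}$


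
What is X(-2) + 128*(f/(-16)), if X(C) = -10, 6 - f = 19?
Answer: 94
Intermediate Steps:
f = -13 (f = 6 - 1*19 = 6 - 19 = -13)
X(-2) + 128*(f/(-16)) = -10 + 128*(-13/(-16)) = -10 + 128*(-13*(-1/16)) = -10 + 128*(13/16) = -10 + 104 = 94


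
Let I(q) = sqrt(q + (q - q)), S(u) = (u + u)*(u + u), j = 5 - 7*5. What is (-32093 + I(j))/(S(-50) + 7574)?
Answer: -32093/17574 + I*sqrt(30)/17574 ≈ -1.8262 + 0.00031167*I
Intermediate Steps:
j = -30 (j = 5 - 35 = -30)
S(u) = 4*u**2 (S(u) = (2*u)*(2*u) = 4*u**2)
I(q) = sqrt(q) (I(q) = sqrt(q + 0) = sqrt(q))
(-32093 + I(j))/(S(-50) + 7574) = (-32093 + sqrt(-30))/(4*(-50)**2 + 7574) = (-32093 + I*sqrt(30))/(4*2500 + 7574) = (-32093 + I*sqrt(30))/(10000 + 7574) = (-32093 + I*sqrt(30))/17574 = (-32093 + I*sqrt(30))*(1/17574) = -32093/17574 + I*sqrt(30)/17574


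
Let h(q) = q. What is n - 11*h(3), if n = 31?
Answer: -2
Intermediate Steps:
n - 11*h(3) = 31 - 11*3 = 31 - 33 = -2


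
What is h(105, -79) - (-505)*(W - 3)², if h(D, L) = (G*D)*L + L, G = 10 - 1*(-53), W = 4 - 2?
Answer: -522159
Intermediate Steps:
W = 2
G = 63 (G = 10 + 53 = 63)
h(D, L) = L + 63*D*L (h(D, L) = (63*D)*L + L = 63*D*L + L = L + 63*D*L)
h(105, -79) - (-505)*(W - 3)² = -79*(1 + 63*105) - (-505)*(2 - 3)² = -79*(1 + 6615) - (-505)*(-1)² = -79*6616 - (-505) = -522664 - 1*(-505) = -522664 + 505 = -522159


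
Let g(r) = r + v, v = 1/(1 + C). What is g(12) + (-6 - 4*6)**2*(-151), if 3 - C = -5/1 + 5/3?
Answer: -2989533/22 ≈ -1.3589e+5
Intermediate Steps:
C = 19/3 (C = 3 - (-5/1 + 5/3) = 3 - (-5*1 + 5*(1/3)) = 3 - (-5 + 5/3) = 3 - 1*(-10/3) = 3 + 10/3 = 19/3 ≈ 6.3333)
v = 3/22 (v = 1/(1 + 19/3) = 1/(22/3) = 3/22 ≈ 0.13636)
g(r) = 3/22 + r (g(r) = r + 3/22 = 3/22 + r)
g(12) + (-6 - 4*6)**2*(-151) = (3/22 + 12) + (-6 - 4*6)**2*(-151) = 267/22 + (-6 - 24)**2*(-151) = 267/22 + (-30)**2*(-151) = 267/22 + 900*(-151) = 267/22 - 135900 = -2989533/22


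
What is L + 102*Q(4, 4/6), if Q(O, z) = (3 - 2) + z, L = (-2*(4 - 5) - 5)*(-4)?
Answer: 182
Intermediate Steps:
L = 12 (L = (-2*(-1) - 5)*(-4) = (2 - 5)*(-4) = -3*(-4) = 12)
Q(O, z) = 1 + z
L + 102*Q(4, 4/6) = 12 + 102*(1 + 4/6) = 12 + 102*(1 + 4*(1/6)) = 12 + 102*(1 + 2/3) = 12 + 102*(5/3) = 12 + 170 = 182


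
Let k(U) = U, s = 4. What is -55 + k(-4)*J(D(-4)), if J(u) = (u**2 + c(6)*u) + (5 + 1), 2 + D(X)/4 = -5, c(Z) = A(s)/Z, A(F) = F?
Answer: -9421/3 ≈ -3140.3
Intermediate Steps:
c(Z) = 4/Z
D(X) = -28 (D(X) = -8 + 4*(-5) = -8 - 20 = -28)
J(u) = 6 + u**2 + 2*u/3 (J(u) = (u**2 + (4/6)*u) + (5 + 1) = (u**2 + (4*(1/6))*u) + 6 = (u**2 + 2*u/3) + 6 = 6 + u**2 + 2*u/3)
-55 + k(-4)*J(D(-4)) = -55 - 4*(6 + (-28)**2 + (2/3)*(-28)) = -55 - 4*(6 + 784 - 56/3) = -55 - 4*2314/3 = -55 - 9256/3 = -9421/3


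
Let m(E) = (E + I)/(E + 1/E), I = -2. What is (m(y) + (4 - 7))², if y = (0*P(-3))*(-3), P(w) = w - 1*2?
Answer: 9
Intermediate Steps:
P(w) = -2 + w (P(w) = w - 2 = -2 + w)
y = 0 (y = (0*(-2 - 3))*(-3) = (0*(-5))*(-3) = 0*(-3) = 0)
m(E) = (-2 + E)/(E + 1/E) (m(E) = (E - 2)/(E + 1/E) = (-2 + E)/(E + 1/E))
(m(y) + (4 - 7))² = (0*(-2 + 0)/(1 + 0²) + (4 - 7))² = (0*(-2)/(1 + 0) - 3)² = (0*(-2)/1 - 3)² = (0*1*(-2) - 3)² = (0 - 3)² = (-3)² = 9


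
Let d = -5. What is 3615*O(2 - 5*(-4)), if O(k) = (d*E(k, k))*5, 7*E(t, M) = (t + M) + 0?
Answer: -3976500/7 ≈ -5.6807e+5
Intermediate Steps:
E(t, M) = M/7 + t/7 (E(t, M) = ((t + M) + 0)/7 = ((M + t) + 0)/7 = (M + t)/7 = M/7 + t/7)
O(k) = -50*k/7 (O(k) = -5*(k/7 + k/7)*5 = -10*k/7*5 = -50*k/7)
3615*O(2 - 5*(-4)) = 3615*(-50*(2 - 5*(-4))/7) = 3615*(-50*(2 + 20)/7) = 3615*(-50/7*22) = 3615*(-1100/7) = -3976500/7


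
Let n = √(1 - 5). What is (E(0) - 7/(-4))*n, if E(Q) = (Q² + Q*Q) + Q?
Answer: 7*I/2 ≈ 3.5*I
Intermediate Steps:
n = 2*I (n = √(-4) = 2*I ≈ 2.0*I)
E(Q) = Q + 2*Q² (E(Q) = (Q² + Q²) + Q = 2*Q² + Q = Q + 2*Q²)
(E(0) - 7/(-4))*n = (0*(1 + 2*0) - 7/(-4))*(2*I) = (0*(1 + 0) - 7*(-¼))*(2*I) = (0*1 + 7/4)*(2*I) = (0 + 7/4)*(2*I) = 7*(2*I)/4 = 7*I/2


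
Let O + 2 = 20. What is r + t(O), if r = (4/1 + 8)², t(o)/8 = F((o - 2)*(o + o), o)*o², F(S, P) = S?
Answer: 1493136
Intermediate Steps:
O = 18 (O = -2 + 20 = 18)
t(o) = 16*o³*(-2 + o) (t(o) = 8*(((o - 2)*(o + o))*o²) = 8*(((-2 + o)*(2*o))*o²) = 8*((2*o*(-2 + o))*o²) = 8*(2*o³*(-2 + o)) = 16*o³*(-2 + o))
r = 144 (r = (4*1 + 8)² = (4 + 8)² = 12² = 144)
r + t(O) = 144 + 16*18³*(-2 + 18) = 144 + 16*5832*16 = 144 + 1492992 = 1493136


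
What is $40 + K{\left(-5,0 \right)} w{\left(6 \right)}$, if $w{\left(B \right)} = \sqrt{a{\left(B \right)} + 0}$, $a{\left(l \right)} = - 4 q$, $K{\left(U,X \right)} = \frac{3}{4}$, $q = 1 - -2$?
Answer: $40 + \frac{3 i \sqrt{3}}{2} \approx 40.0 + 2.5981 i$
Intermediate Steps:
$q = 3$ ($q = 1 + 2 = 3$)
$K{\left(U,X \right)} = \frac{3}{4}$ ($K{\left(U,X \right)} = 3 \cdot \frac{1}{4} = \frac{3}{4}$)
$a{\left(l \right)} = -12$ ($a{\left(l \right)} = \left(-4\right) 3 = -12$)
$w{\left(B \right)} = 2 i \sqrt{3}$ ($w{\left(B \right)} = \sqrt{-12 + 0} = \sqrt{-12} = 2 i \sqrt{3}$)
$40 + K{\left(-5,0 \right)} w{\left(6 \right)} = 40 + \frac{3 \cdot 2 i \sqrt{3}}{4} = 40 + \frac{3 i \sqrt{3}}{2}$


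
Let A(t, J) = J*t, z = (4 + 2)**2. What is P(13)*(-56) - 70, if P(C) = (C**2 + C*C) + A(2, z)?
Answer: -23030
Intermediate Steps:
z = 36 (z = 6**2 = 36)
P(C) = 72 + 2*C**2 (P(C) = (C**2 + C*C) + 36*2 = (C**2 + C**2) + 72 = 2*C**2 + 72 = 72 + 2*C**2)
P(13)*(-56) - 70 = (72 + 2*13**2)*(-56) - 70 = (72 + 2*169)*(-56) - 70 = (72 + 338)*(-56) - 70 = 410*(-56) - 70 = -22960 - 70 = -23030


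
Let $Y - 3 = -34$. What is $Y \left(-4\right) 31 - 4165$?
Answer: $-321$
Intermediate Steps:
$Y = -31$ ($Y = 3 - 34 = -31$)
$Y \left(-4\right) 31 - 4165 = \left(-31\right) \left(-4\right) 31 - 4165 = 124 \cdot 31 - 4165 = 3844 - 4165 = -321$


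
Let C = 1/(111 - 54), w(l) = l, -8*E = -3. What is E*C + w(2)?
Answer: 305/152 ≈ 2.0066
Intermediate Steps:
E = 3/8 (E = -⅛*(-3) = 3/8 ≈ 0.37500)
C = 1/57 ≈ 0.017544
E*C + w(2) = (3/8)*(1/57) + 2 = 1/152 + 2 = 305/152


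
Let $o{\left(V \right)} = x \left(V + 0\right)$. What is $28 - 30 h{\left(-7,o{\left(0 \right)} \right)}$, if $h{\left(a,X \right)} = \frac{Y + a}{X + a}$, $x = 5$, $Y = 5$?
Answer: $\frac{136}{7} \approx 19.429$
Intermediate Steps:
$o{\left(V \right)} = 5 V$ ($o{\left(V \right)} = 5 \left(V + 0\right) = 5 V$)
$h{\left(a,X \right)} = \frac{5 + a}{X + a}$
$28 - 30 h{\left(-7,o{\left(0 \right)} \right)} = 28 - 30 \frac{5 - 7}{5 \cdot 0 - 7} = 28 - 30 \frac{1}{0 - 7} \left(-2\right) = 28 - 30 \frac{1}{-7} \left(-2\right) = 28 - 30 \left(\left(- \frac{1}{7}\right) \left(-2\right)\right) = 28 - \frac{60}{7} = \frac{136}{7}$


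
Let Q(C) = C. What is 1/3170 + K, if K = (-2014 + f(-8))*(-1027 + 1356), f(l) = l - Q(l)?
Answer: -2100461019/3170 ≈ -6.6261e+5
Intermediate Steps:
f(l) = 0 (f(l) = l - l = 0)
K = -662606 (K = (-2014 + 0)*(-1027 + 1356) = -2014*329 = -662606)
1/3170 + K = 1/3170 - 662606 = -2100461019/3170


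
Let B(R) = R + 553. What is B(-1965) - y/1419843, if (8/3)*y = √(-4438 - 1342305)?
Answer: -1412 - I*√1346743/3786248 ≈ -1412.0 - 0.0003065*I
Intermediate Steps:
B(R) = 553 + R
y = 3*I*√1346743/8 (y = 3*√(-4438 - 1342305)/8 = 3*√(-1346743)/8 = 3*(I*√1346743)/8 = 3*I*√1346743/8 ≈ 435.18*I)
B(-1965) - y/1419843 = (553 - 1965) - 3*I*√1346743/8/1419843 = -1412 - 3*I*√1346743/8/1419843 = -1412 - I*√1346743/3786248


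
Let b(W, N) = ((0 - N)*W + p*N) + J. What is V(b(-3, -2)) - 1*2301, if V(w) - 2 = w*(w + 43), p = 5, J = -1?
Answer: -2741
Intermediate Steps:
b(W, N) = -1 + 5*N - N*W (b(W, N) = ((0 - N)*W + 5*N) - 1 = ((-N)*W + 5*N) - 1 = (-N*W + 5*N) - 1 = (5*N - N*W) - 1 = -1 + 5*N - N*W)
V(w) = 2 + w*(43 + w) (V(w) = 2 + w*(w + 43) = 2 + w*(43 + w))
V(b(-3, -2)) - 1*2301 = (2 + (-1 + 5*(-2) - 1*(-2)*(-3))**2 + 43*(-1 + 5*(-2) - 1*(-2)*(-3))) - 1*2301 = (2 + (-1 - 10 - 6)**2 + 43*(-1 - 10 - 6)) - 2301 = (2 + (-17)**2 + 43*(-17)) - 2301 = (2 + 289 - 731) - 2301 = -440 - 2301 = -2741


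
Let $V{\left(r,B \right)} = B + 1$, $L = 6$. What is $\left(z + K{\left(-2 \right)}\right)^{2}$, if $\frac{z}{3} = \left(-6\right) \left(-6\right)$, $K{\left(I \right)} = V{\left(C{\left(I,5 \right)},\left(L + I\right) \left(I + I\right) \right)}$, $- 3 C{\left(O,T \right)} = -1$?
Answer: $8649$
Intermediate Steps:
$C{\left(O,T \right)} = \frac{1}{3}$ ($C{\left(O,T \right)} = \left(- \frac{1}{3}\right) \left(-1\right) = \frac{1}{3}$)
$V{\left(r,B \right)} = 1 + B$
$K{\left(I \right)} = 1 + 2 I \left(6 + I\right)$ ($K{\left(I \right)} = 1 + \left(6 + I\right) \left(I + I\right) = 1 + \left(6 + I\right) 2 I = 1 + 2 I \left(6 + I\right)$)
$z = 108$ ($z = 3 \left(\left(-6\right) \left(-6\right)\right) = 3 \cdot 36 = 108$)
$\left(z + K{\left(-2 \right)}\right)^{2} = \left(108 + \left(1 + 2 \left(-2\right) \left(6 - 2\right)\right)\right)^{2} = \left(108 + \left(1 + 2 \left(-2\right) 4\right)\right)^{2} = \left(108 + \left(1 - 16\right)\right)^{2} = \left(108 - 15\right)^{2} = 93^{2} = 8649$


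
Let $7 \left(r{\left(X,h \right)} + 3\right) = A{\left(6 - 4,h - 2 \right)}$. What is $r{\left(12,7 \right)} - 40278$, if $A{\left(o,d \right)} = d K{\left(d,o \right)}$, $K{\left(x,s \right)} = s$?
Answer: $- \frac{281957}{7} \approx -40280.0$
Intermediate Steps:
$A{\left(o,d \right)} = d o$
$r{\left(X,h \right)} = - \frac{25}{7} + \frac{2 h}{7}$ ($r{\left(X,h \right)} = -3 + \frac{\left(h - 2\right) \left(6 - 4\right)}{7} = -3 + \frac{\left(h - 2\right) 2}{7} = -3 + \frac{\left(-2 + h\right) 2}{7} = -3 + \frac{-4 + 2 h}{7} = -3 + \left(- \frac{4}{7} + \frac{2 h}{7}\right) = - \frac{25}{7} + \frac{2 h}{7}$)
$r{\left(12,7 \right)} - 40278 = \left(- \frac{25}{7} + \frac{2}{7} \cdot 7\right) - 40278 = \left(- \frac{25}{7} + 2\right) - 40278 = - \frac{11}{7} - 40278 = - \frac{281957}{7}$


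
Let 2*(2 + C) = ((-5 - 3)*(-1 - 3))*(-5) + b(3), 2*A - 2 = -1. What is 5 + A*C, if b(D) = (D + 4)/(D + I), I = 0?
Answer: -425/12 ≈ -35.417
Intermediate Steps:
A = ½ (A = 1 + (½)*(-1) = 1 - ½ = ½ ≈ 0.50000)
b(D) = (4 + D)/D (b(D) = (D + 4)/(D + 0) = (4 + D)/D)
C = -485/6 (C = -2 + (((-5 - 3)*(-1 - 3))*(-5) + (4 + 3)/3)/2 = -2 + (-8*(-4)*(-5) + (⅓)*7)/2 = -2 + (32*(-5) + 7/3)/2 = -2 + (-160 + 7/3)/2 = -2 + (½)*(-473/3) = -2 - 473/6 = -485/6 ≈ -80.833)
5 + A*C = 5 + (½)*(-485/6) = 5 - 485/12 = -425/12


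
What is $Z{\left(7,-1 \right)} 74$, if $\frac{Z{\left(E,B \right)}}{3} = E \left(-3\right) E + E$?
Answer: $-31080$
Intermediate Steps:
$Z{\left(E,B \right)} = - 9 E^{2} + 3 E$ ($Z{\left(E,B \right)} = 3 \left(E \left(-3\right) E + E\right) = 3 \left(- 3 E E + E\right) = 3 \left(- 3 E^{2} + E\right) = 3 \left(E - 3 E^{2}\right) = - 9 E^{2} + 3 E$)
$Z{\left(7,-1 \right)} 74 = 3 \cdot 7 \left(1 - 21\right) 74 = 3 \cdot 7 \left(-20\right) 74 = \left(-420\right) 74 = -31080$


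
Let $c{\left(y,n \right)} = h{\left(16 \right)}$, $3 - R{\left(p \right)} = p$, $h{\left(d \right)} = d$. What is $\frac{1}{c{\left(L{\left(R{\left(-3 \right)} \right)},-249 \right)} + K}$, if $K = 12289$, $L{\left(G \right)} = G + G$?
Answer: $\frac{1}{12305} \approx 8.1268 \cdot 10^{-5}$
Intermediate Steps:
$R{\left(p \right)} = 3 - p$
$L{\left(G \right)} = 2 G$
$c{\left(y,n \right)} = 16$
$\frac{1}{c{\left(L{\left(R{\left(-3 \right)} \right)},-249 \right)} + K} = \frac{1}{16 + 12289} = \frac{1}{12305}$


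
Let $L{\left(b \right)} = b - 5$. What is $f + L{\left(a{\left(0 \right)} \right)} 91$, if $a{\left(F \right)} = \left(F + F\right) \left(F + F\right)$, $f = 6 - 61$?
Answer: $-510$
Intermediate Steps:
$f = -55$ ($f = 6 - 61 = -55$)
$a{\left(F \right)} = 4 F^{2}$ ($a{\left(F \right)} = 2 F 2 F = 4 F^{2}$)
$L{\left(b \right)} = -5 + b$
$f + L{\left(a{\left(0 \right)} \right)} 91 = -55 + \left(-5 + 4 \cdot 0^{2}\right) 91 = -55 + \left(-5 + 4 \cdot 0\right) 91 = -55 + \left(-5 + 0\right) 91 = -55 - 455 = -510$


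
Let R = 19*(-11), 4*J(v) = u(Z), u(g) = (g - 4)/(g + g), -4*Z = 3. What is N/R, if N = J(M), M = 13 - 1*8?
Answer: -1/264 ≈ -0.0037879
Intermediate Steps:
Z = -3/4 (Z = -1/4*3 = -3/4 ≈ -0.75000)
M = 5 (M = 13 - 8 = 5)
u(g) = (-4 + g)/(2*g) (u(g) = (-4 + g)/((2*g)) = (-4 + g)*(1/(2*g)) = (-4 + g)/(2*g))
J(v) = 19/24 (J(v) = ((-4 - 3/4)/(2*(-3/4)))/4 = ((1/2)*(-4/3)*(-19/4))/4 = (1/4)*(19/6) = 19/24)
R = -209
N = 19/24 ≈ 0.79167
N/R = (19/24)/(-209) = (19/24)*(-1/209) = -1/264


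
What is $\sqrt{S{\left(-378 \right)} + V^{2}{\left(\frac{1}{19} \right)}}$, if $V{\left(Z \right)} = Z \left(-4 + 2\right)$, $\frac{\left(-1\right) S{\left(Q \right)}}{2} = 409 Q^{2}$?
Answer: $\frac{2 i \sqrt{10548339857}}{19} \approx 10811.0 i$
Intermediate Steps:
$S{\left(Q \right)} = - 818 Q^{2}$ ($S{\left(Q \right)} = - 2 \cdot 409 Q^{2} = - 818 Q^{2}$)
$V{\left(Z \right)} = - 2 Z$ ($V{\left(Z \right)} = Z \left(-2\right) = - 2 Z$)
$\sqrt{S{\left(-378 \right)} + V^{2}{\left(\frac{1}{19} \right)}} = \sqrt{- 818 \left(-378\right)^{2} + \left(- \frac{2}{19}\right)^{2}} = \sqrt{\left(-818\right) 142884 + \left(\left(-2\right) \frac{1}{19}\right)^{2}} = \sqrt{-116879112 + \left(- \frac{2}{19}\right)^{2}} = \sqrt{-116879112 + \frac{4}{361}} = \sqrt{- \frac{42193359428}{361}} = \frac{2 i \sqrt{10548339857}}{19}$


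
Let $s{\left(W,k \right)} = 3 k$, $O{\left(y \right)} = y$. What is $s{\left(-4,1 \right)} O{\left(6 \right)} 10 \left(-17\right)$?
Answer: $-3060$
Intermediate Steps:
$s{\left(-4,1 \right)} O{\left(6 \right)} 10 \left(-17\right) = 3 \cdot 1 \cdot 6 \cdot 10 \left(-17\right) = 3 \cdot 6 \cdot 10 \left(-17\right) = 18 \cdot 10 \left(-17\right) = 180 \left(-17\right) = -3060$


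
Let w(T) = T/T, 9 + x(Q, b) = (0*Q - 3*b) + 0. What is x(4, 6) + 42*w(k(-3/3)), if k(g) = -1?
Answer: 15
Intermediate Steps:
x(Q, b) = -9 - 3*b (x(Q, b) = -9 + ((0*Q - 3*b) + 0) = -9 + ((0 - 3*b) + 0) = -9 + (-3*b + 0) = -9 - 3*b)
w(T) = 1
x(4, 6) + 42*w(k(-3/3)) = (-9 - 3*6) + 42*1 = (-9 - 18) + 42 = -27 + 42 = 15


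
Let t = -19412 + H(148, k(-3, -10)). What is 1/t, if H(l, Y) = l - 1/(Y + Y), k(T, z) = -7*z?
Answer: -140/2696961 ≈ -5.1910e-5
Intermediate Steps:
H(l, Y) = l - 1/(2*Y)
t = -2696961/140 (t = -19412 + (148 - 1/(2*((-7*(-10))))) = -19412 + (148 - ½/70) = -19412 + (148 - ½*1/70) = -19412 + (148 - 1/140) = -19412 + 20719/140 = -2696961/140 ≈ -19264.)
1/t = 1/(-2696961/140) = -140/2696961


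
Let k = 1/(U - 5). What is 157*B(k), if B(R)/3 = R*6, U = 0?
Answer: -2826/5 ≈ -565.20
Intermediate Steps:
k = -⅕ (k = 1/(0 - 5) = 1/(-5) = -⅕ ≈ -0.20000)
B(R) = 18*R (B(R) = 3*(R*6) = 3*(6*R) = 18*R)
157*B(k) = 157*(18*(-⅕)) = 157*(-18/5) = -2826/5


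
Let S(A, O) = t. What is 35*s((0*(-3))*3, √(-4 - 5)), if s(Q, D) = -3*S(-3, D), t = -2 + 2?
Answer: 0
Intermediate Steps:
t = 0
S(A, O) = 0
s(Q, D) = 0 (s(Q, D) = -3*0 = 0)
35*s((0*(-3))*3, √(-4 - 5)) = 35*0 = 0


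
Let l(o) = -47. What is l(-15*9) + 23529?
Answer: 23482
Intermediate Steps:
l(-15*9) + 23529 = -47 + 23529 = 23482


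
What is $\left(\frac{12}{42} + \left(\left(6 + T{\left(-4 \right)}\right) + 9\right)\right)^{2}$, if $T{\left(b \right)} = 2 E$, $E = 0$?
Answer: $\frac{11449}{49} \approx 233.65$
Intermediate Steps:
$T{\left(b \right)} = 0$ ($T{\left(b \right)} = 2 \cdot 0 = 0$)
$\left(\frac{12}{42} + \left(\left(6 + T{\left(-4 \right)}\right) + 9\right)\right)^{2} = \left(\frac{12}{42} + \left(\left(6 + 0\right) + 9\right)\right)^{2} = \left(12 \cdot \frac{1}{42} + \left(6 + 9\right)\right)^{2} = \left(\frac{2}{7} + 15\right)^{2} = \left(\frac{107}{7}\right)^{2} = \frac{11449}{49}$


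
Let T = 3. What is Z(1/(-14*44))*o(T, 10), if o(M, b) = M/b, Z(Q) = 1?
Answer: 3/10 ≈ 0.30000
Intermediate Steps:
Z(1/(-14*44))*o(T, 10) = 1*(3/10) = 3/10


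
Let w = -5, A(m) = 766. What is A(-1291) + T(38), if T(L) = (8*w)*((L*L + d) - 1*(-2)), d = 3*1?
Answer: -57194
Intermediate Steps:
d = 3
T(L) = -200 - 40*L**2 (T(L) = (8*(-5))*((L*L + 3) - 1*(-2)) = -40*((L**2 + 3) + 2) = -40*((3 + L**2) + 2) = -40*(5 + L**2) = -200 - 40*L**2)
A(-1291) + T(38) = 766 + (-200 - 40*38**2) = 766 + (-200 - 40*1444) = 766 + (-200 - 57760) = 766 - 57960 = -57194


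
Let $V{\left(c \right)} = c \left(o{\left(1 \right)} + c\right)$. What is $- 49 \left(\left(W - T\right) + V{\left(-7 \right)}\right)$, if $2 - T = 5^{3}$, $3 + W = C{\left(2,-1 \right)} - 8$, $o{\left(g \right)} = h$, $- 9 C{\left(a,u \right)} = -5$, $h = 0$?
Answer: $- \frac{71246}{9} \approx -7916.2$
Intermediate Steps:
$C{\left(a,u \right)} = \frac{5}{9}$ ($C{\left(a,u \right)} = \left(- \frac{1}{9}\right) \left(-5\right) = \frac{5}{9}$)
$o{\left(g \right)} = 0$
$W = - \frac{94}{9}$ ($W = -3 + \left(\frac{5}{9} - 8\right) = -3 - \frac{67}{9} = - \frac{94}{9} \approx -10.444$)
$T = -123$ ($T = 2 - 5^{3} = 2 - 125 = -123$)
$V{\left(c \right)} = c^{2}$ ($V{\left(c \right)} = c \left(0 + c\right) = c c = c^{2}$)
$- 49 \left(\left(W - T\right) + V{\left(-7 \right)}\right) = - 49 \left(\left(- \frac{94}{9} - -123\right) + \left(-7\right)^{2}\right) = - 49 \left(\left(- \frac{94}{9} + 123\right) + 49\right) = - 49 \left(\frac{1013}{9} + 49\right) = \left(-49\right) \frac{1454}{9} = - \frac{71246}{9}$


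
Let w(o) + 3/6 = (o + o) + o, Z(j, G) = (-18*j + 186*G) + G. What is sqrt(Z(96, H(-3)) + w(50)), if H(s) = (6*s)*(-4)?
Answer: sqrt(47542)/2 ≈ 109.02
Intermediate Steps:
H(s) = -24*s
Z(j, G) = -18*j + 187*G
w(o) = -1/2 + 3*o (w(o) = -1/2 + ((o + o) + o) = -1/2 + (2*o + o) = -1/2 + 3*o)
sqrt(Z(96, H(-3)) + w(50)) = sqrt((-18*96 + 187*(-24*(-3))) + (-1/2 + 3*50)) = sqrt((-1728 + 187*72) + (-1/2 + 150)) = sqrt((-1728 + 13464) + 299/2) = sqrt(11736 + 299/2) = sqrt(23771/2) = sqrt(47542)/2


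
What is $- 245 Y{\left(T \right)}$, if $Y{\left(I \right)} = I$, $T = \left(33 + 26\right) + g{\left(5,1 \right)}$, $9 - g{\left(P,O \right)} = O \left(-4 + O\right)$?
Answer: $-17395$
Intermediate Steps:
$g{\left(P,O \right)} = 9 - O \left(-4 + O\right)$
$T = 71$ ($T = \left(33 + 26\right) + \left(9 - 1^{2} + 4 \cdot 1\right) = 59 + \left(9 - 1 + 4\right) = 59 + 12 = 71$)
$- 245 Y{\left(T \right)} = \left(-245\right) 71 = -17395$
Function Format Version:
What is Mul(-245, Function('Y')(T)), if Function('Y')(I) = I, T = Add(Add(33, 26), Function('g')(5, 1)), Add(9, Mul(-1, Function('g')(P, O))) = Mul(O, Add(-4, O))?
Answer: -17395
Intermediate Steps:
Function('g')(P, O) = Add(9, Mul(-1, O, Add(-4, O))) (Function('g')(P, O) = Add(9, Mul(-1, Mul(O, Add(-4, O)))) = Add(9, Mul(-1, O, Add(-4, O))))
T = 71 (T = Add(Add(33, 26), Add(9, Mul(-1, Pow(1, 2)), Mul(4, 1))) = Add(59, Add(9, Mul(-1, 1), 4)) = Add(59, Add(9, -1, 4)) = Add(59, 12) = 71)
Mul(-245, Function('Y')(T)) = Mul(-245, 71) = -17395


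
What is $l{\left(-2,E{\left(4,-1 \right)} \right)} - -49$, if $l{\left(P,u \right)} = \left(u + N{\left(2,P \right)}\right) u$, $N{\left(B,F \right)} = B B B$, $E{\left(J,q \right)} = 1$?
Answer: $58$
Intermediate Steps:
$N{\left(B,F \right)} = B^{3}$ ($N{\left(B,F \right)} = B^{2} B = B^{3}$)
$l{\left(P,u \right)} = u \left(8 + u\right)$ ($l{\left(P,u \right)} = \left(u + 2^{3}\right) u = \left(u + 8\right) u = \left(8 + u\right) u = u \left(8 + u\right)$)
$l{\left(-2,E{\left(4,-1 \right)} \right)} - -49 = 1 \left(8 + 1\right) - -49 = 1 \cdot 9 + 49 = 9 + 49 = 58$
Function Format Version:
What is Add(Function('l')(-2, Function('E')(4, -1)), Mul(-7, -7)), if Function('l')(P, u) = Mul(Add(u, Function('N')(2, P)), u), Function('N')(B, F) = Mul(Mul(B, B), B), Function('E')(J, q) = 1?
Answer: 58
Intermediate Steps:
Function('N')(B, F) = Pow(B, 3) (Function('N')(B, F) = Mul(Pow(B, 2), B) = Pow(B, 3))
Function('l')(P, u) = Mul(u, Add(8, u)) (Function('l')(P, u) = Mul(Add(u, Pow(2, 3)), u) = Mul(Add(u, 8), u) = Mul(Add(8, u), u) = Mul(u, Add(8, u)))
Add(Function('l')(-2, Function('E')(4, -1)), Mul(-7, -7)) = Add(Mul(1, Add(8, 1)), Mul(-7, -7)) = Add(Mul(1, 9), 49) = Add(9, 49) = 58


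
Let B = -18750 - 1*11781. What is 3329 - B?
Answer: 33860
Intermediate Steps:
B = -30531 (B = -18750 - 11781 = -30531)
3329 - B = 3329 - 1*(-30531) = 3329 + 30531 = 33860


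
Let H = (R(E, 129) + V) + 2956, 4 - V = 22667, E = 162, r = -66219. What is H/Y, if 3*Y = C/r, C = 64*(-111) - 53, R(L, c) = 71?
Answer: -3900828852/7157 ≈ -5.4504e+5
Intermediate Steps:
C = -7157 (C = -7104 - 53 = -7157)
V = -22663 (V = 4 - 1*22667 = 4 - 22667 = -22663)
H = -19636 (H = (71 - 22663) + 2956 = -22592 + 2956 = -19636)
Y = 7157/198657 (Y = (-7157/(-66219))/3 = (-7157*(-1/66219))/3 = (1/3)*(7157/66219) = 7157/198657 ≈ 0.036027)
H/Y = -19636/7157/198657 = -19636*198657/7157 = -3900828852/7157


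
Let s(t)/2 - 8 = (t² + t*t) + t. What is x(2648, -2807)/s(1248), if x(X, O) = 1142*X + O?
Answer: 3021209/6232528 ≈ 0.48475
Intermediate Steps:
x(X, O) = O + 1142*X
s(t) = 16 + 2*t + 4*t² (s(t) = 16 + 2*((t² + t*t) + t) = 16 + 2*((t² + t²) + t) = 16 + 2*(2*t² + t) = 16 + 2*(t + 2*t²) = 16 + (2*t + 4*t²) = 16 + 2*t + 4*t²)
x(2648, -2807)/s(1248) = (-2807 + 1142*2648)/(16 + 2*1248 + 4*1248²) = (-2807 + 3024016)/(16 + 2496 + 4*1557504) = 3021209/(16 + 2496 + 6230016) = 3021209/6232528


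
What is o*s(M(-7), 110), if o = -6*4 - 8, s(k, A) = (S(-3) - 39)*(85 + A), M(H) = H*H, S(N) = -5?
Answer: 274560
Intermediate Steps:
M(H) = H**2
s(k, A) = -3740 - 44*A (s(k, A) = (-5 - 39)*(85 + A) = -44*(85 + A) = -3740 - 44*A)
o = -32 (o = -24 - 8 = -32)
o*s(M(-7), 110) = -32*(-3740 - 44*110) = -32*(-3740 - 4840) = -32*(-8580) = 274560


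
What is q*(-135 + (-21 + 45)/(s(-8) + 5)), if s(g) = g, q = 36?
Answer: -5148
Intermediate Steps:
q*(-135 + (-21 + 45)/(s(-8) + 5)) = 36*(-135 + (-21 + 45)/(-8 + 5)) = 36*(-135 + 24/(-3)) = 36*(-135 + 24*(-⅓)) = 36*(-135 - 8) = 36*(-143) = -5148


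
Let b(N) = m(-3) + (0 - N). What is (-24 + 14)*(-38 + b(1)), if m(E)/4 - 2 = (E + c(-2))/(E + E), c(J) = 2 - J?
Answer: 950/3 ≈ 316.67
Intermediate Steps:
m(E) = 8 + 2*(4 + E)/E (m(E) = 8 + 4*((E + (2 - 1*(-2)))/(E + E)) = 8 + 4*((E + (2 + 2))/((2*E))) = 8 + 4*((E + 4)*(1/(2*E))) = 8 + 4*((4 + E)*(1/(2*E))) = 8 + 4*((4 + E)/(2*E)) = 8 + 2*(4 + E)/E)
b(N) = 22/3 - N (b(N) = (10 + 8/(-3)) + (0 - N) = (10 + 8*(-⅓)) - N = (10 - 8/3) - N = 22/3 - N)
(-24 + 14)*(-38 + b(1)) = (-24 + 14)*(-38 + (22/3 - 1*1)) = -10*(-38 + (22/3 - 1)) = -10*(-38 + 19/3) = -10*(-95/3) = 950/3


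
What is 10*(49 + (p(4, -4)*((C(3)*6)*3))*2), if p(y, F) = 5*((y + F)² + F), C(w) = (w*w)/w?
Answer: -21110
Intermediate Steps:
C(w) = w (C(w) = w²/w = w)
p(y, F) = 5*F + 5*(F + y)² (p(y, F) = 5*((F + y)² + F) = 5*(F + (F + y)²) = 5*F + 5*(F + y)²)
10*(49 + (p(4, -4)*((C(3)*6)*3))*2) = 10*(49 + ((5*(-4) + 5*(-4 + 4)²)*((3*6)*3))*2) = 10*(49 + ((-20 + 5*0²)*(18*3))*2) = 10*(49 + ((-20 + 5*0)*54)*2) = 10*(49 + ((-20 + 0)*54)*2) = 10*(49 - 20*54*2) = 10*(49 - 1080*2) = 10*(49 - 2160) = 10*(-2111) = -21110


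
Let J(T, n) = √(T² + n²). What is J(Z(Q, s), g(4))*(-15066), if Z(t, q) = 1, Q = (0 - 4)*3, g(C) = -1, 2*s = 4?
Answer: -15066*√2 ≈ -21307.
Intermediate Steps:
s = 2 (s = (½)*4 = 2)
Q = -12 (Q = -4*3 = -12)
J(Z(Q, s), g(4))*(-15066) = √(1² + (-1)²)*(-15066) = √(1 + 1)*(-15066) = √2*(-15066) = -15066*√2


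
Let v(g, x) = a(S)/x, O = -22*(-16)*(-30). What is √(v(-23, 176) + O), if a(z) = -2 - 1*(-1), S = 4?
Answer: I*√20444171/44 ≈ 102.76*I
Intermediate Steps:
a(z) = -1 (a(z) = -2 + 1 = -1)
O = -10560 (O = 352*(-30) = -10560)
v(g, x) = -1/x
√(v(-23, 176) + O) = √(-1/176 - 10560) = √(-1858561/176) = I*√20444171/44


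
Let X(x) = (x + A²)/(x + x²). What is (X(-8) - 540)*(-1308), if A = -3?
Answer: 9888153/14 ≈ 7.0630e+5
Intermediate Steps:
X(x) = (9 + x)/(x + x²) (X(x) = (x + (-3)²)/(x + x²) = (x + 9)/(x + x²) = (9 + x)/(x + x²))
(X(-8) - 540)*(-1308) = ((9 - 8)/((-8)*(1 - 8)) - 540)*(-1308) = (-⅛*1/(-7) - 540)*(-1308) = (-⅛*(-⅐)*1 - 540)*(-1308) = (1/56 - 540)*(-1308) = -30239/56*(-1308) = 9888153/14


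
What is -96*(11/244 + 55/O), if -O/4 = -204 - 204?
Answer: -7843/1037 ≈ -7.5632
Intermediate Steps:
O = 1632 (O = -4*(-204 - 204) = -4*(-408) = 1632)
-96*(11/244 + 55/O) = -96*(11/244 + 55/1632) = -96*7843/99552 = -7843/1037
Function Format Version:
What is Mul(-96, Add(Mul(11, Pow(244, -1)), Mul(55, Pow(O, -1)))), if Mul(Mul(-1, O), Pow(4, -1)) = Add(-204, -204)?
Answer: Rational(-7843, 1037) ≈ -7.5632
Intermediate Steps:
O = 1632 (O = Mul(-4, Add(-204, -204)) = Mul(-4, -408) = 1632)
Mul(-96, Add(Mul(11, Pow(244, -1)), Mul(55, Pow(O, -1)))) = Mul(-96, Add(Mul(11, Pow(244, -1)), Mul(55, Pow(1632, -1)))) = Mul(-96, Add(Mul(11, Rational(1, 244)), Mul(55, Rational(1, 1632)))) = Mul(-96, Add(Rational(11, 244), Rational(55, 1632))) = Mul(-96, Rational(7843, 99552)) = Rational(-7843, 1037)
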